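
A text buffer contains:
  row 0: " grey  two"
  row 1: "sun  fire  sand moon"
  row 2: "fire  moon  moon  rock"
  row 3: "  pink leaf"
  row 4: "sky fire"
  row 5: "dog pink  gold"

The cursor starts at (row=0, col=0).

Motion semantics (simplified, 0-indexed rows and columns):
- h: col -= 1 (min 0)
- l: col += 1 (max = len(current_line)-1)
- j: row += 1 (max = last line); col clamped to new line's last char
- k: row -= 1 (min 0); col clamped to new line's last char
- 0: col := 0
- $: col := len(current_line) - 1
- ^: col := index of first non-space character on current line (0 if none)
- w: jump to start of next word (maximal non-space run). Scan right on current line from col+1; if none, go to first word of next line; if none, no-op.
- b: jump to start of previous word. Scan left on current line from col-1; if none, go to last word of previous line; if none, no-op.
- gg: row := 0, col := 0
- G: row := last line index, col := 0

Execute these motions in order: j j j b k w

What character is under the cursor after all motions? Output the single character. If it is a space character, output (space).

After 1 (j): row=1 col=0 char='s'
After 2 (j): row=2 col=0 char='f'
After 3 (j): row=3 col=0 char='_'
After 4 (b): row=2 col=18 char='r'
After 5 (k): row=1 col=18 char='o'
After 6 (w): row=2 col=0 char='f'

Answer: f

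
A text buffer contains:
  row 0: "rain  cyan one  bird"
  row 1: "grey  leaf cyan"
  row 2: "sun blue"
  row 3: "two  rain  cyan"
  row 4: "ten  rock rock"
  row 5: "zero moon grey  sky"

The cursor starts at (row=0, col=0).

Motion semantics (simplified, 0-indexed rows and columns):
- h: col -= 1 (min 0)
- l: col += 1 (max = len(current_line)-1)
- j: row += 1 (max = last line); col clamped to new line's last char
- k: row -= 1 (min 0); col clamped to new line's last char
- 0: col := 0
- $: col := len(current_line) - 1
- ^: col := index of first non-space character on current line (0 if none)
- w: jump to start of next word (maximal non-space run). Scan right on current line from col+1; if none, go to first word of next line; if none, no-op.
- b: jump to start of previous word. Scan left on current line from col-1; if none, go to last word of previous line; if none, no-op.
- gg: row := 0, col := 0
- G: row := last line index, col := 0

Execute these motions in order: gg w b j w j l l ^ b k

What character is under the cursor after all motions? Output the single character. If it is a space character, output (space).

Answer: o

Derivation:
After 1 (gg): row=0 col=0 char='r'
After 2 (w): row=0 col=6 char='c'
After 3 (b): row=0 col=0 char='r'
After 4 (j): row=1 col=0 char='g'
After 5 (w): row=1 col=6 char='l'
After 6 (j): row=2 col=6 char='u'
After 7 (l): row=2 col=7 char='e'
After 8 (l): row=2 col=7 char='e'
After 9 (^): row=2 col=0 char='s'
After 10 (b): row=1 col=11 char='c'
After 11 (k): row=0 col=11 char='o'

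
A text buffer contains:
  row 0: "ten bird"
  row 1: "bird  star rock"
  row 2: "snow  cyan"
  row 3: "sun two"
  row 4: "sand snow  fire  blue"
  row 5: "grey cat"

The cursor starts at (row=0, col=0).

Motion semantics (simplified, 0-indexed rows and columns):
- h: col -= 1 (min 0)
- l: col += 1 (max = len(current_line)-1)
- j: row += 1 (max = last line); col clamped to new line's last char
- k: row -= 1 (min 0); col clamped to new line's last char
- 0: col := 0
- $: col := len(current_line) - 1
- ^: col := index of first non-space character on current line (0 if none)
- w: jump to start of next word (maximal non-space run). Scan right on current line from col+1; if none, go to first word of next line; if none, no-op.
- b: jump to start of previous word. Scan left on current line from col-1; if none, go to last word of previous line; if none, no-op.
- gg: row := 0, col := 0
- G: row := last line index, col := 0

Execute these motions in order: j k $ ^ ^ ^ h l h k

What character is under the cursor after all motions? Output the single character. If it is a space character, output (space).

Answer: t

Derivation:
After 1 (j): row=1 col=0 char='b'
After 2 (k): row=0 col=0 char='t'
After 3 ($): row=0 col=7 char='d'
After 4 (^): row=0 col=0 char='t'
After 5 (^): row=0 col=0 char='t'
After 6 (^): row=0 col=0 char='t'
After 7 (h): row=0 col=0 char='t'
After 8 (l): row=0 col=1 char='e'
After 9 (h): row=0 col=0 char='t'
After 10 (k): row=0 col=0 char='t'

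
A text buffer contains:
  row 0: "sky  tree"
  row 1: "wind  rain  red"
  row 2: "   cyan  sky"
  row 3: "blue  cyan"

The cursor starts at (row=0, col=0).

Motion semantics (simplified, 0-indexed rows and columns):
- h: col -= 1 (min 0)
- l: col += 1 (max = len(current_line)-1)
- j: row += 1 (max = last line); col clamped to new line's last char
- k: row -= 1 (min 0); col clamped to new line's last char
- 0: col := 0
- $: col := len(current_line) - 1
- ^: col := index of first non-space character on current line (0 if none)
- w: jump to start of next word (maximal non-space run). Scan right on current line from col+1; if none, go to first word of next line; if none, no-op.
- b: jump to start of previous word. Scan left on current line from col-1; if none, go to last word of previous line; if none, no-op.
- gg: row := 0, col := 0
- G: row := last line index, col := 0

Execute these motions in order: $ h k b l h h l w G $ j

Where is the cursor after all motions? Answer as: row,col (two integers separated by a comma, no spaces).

After 1 ($): row=0 col=8 char='e'
After 2 (h): row=0 col=7 char='e'
After 3 (k): row=0 col=7 char='e'
After 4 (b): row=0 col=5 char='t'
After 5 (l): row=0 col=6 char='r'
After 6 (h): row=0 col=5 char='t'
After 7 (h): row=0 col=4 char='_'
After 8 (l): row=0 col=5 char='t'
After 9 (w): row=1 col=0 char='w'
After 10 (G): row=3 col=0 char='b'
After 11 ($): row=3 col=9 char='n'
After 12 (j): row=3 col=9 char='n'

Answer: 3,9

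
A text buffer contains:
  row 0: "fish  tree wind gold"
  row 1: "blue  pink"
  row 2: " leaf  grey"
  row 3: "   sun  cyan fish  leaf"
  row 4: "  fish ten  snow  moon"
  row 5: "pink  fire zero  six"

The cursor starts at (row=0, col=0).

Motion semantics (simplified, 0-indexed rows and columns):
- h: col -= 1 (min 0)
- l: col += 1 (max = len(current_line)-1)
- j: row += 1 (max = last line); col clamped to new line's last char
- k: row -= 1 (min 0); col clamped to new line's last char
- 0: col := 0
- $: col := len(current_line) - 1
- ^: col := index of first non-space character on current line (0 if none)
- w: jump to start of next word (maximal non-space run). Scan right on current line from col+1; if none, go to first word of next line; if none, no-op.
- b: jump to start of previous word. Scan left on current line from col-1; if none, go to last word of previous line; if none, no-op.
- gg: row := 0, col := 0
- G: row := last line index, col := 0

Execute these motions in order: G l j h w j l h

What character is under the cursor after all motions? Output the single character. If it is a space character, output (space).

After 1 (G): row=5 col=0 char='p'
After 2 (l): row=5 col=1 char='i'
After 3 (j): row=5 col=1 char='i'
After 4 (h): row=5 col=0 char='p'
After 5 (w): row=5 col=6 char='f'
After 6 (j): row=5 col=6 char='f'
After 7 (l): row=5 col=7 char='i'
After 8 (h): row=5 col=6 char='f'

Answer: f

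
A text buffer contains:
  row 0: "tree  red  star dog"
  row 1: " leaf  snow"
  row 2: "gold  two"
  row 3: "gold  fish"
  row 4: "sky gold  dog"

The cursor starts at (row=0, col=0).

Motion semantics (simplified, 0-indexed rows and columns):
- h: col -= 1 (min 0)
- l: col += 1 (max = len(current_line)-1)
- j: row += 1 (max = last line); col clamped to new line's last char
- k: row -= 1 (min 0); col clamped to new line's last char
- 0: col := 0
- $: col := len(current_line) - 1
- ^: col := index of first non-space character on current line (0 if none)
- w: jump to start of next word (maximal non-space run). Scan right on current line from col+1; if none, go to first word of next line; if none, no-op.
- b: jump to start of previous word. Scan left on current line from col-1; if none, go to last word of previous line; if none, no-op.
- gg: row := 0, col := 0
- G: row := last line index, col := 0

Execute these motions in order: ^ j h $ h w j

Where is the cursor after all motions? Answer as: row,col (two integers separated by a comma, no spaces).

Answer: 3,0

Derivation:
After 1 (^): row=0 col=0 char='t'
After 2 (j): row=1 col=0 char='_'
After 3 (h): row=1 col=0 char='_'
After 4 ($): row=1 col=10 char='w'
After 5 (h): row=1 col=9 char='o'
After 6 (w): row=2 col=0 char='g'
After 7 (j): row=3 col=0 char='g'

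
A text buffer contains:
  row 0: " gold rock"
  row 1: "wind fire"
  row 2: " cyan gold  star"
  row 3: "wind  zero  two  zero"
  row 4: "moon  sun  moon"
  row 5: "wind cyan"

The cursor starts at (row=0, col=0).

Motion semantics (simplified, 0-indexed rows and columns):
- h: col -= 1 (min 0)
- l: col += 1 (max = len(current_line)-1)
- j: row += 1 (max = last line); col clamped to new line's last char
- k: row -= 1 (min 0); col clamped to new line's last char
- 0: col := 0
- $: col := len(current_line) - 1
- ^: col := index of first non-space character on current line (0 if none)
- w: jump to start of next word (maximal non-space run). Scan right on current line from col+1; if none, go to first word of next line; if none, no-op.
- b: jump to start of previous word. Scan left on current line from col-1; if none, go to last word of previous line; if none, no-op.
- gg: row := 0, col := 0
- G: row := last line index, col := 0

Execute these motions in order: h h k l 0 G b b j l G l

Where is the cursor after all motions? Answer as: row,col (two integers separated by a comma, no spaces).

Answer: 5,1

Derivation:
After 1 (h): row=0 col=0 char='_'
After 2 (h): row=0 col=0 char='_'
After 3 (k): row=0 col=0 char='_'
After 4 (l): row=0 col=1 char='g'
After 5 (0): row=0 col=0 char='_'
After 6 (G): row=5 col=0 char='w'
After 7 (b): row=4 col=11 char='m'
After 8 (b): row=4 col=6 char='s'
After 9 (j): row=5 col=6 char='y'
After 10 (l): row=5 col=7 char='a'
After 11 (G): row=5 col=0 char='w'
After 12 (l): row=5 col=1 char='i'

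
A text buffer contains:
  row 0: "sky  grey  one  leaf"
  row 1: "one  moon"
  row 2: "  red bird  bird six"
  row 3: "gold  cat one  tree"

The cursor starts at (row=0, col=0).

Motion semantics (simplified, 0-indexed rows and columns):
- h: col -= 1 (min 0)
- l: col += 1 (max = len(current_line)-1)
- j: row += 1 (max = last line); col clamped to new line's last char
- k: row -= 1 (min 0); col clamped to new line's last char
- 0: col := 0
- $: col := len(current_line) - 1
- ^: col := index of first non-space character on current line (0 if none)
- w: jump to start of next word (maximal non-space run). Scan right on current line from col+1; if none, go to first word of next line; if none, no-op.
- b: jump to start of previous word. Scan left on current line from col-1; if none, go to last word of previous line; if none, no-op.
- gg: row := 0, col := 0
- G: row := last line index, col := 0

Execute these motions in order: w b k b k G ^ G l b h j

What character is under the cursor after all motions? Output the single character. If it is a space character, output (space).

After 1 (w): row=0 col=5 char='g'
After 2 (b): row=0 col=0 char='s'
After 3 (k): row=0 col=0 char='s'
After 4 (b): row=0 col=0 char='s'
After 5 (k): row=0 col=0 char='s'
After 6 (G): row=3 col=0 char='g'
After 7 (^): row=3 col=0 char='g'
After 8 (G): row=3 col=0 char='g'
After 9 (l): row=3 col=1 char='o'
After 10 (b): row=3 col=0 char='g'
After 11 (h): row=3 col=0 char='g'
After 12 (j): row=3 col=0 char='g'

Answer: g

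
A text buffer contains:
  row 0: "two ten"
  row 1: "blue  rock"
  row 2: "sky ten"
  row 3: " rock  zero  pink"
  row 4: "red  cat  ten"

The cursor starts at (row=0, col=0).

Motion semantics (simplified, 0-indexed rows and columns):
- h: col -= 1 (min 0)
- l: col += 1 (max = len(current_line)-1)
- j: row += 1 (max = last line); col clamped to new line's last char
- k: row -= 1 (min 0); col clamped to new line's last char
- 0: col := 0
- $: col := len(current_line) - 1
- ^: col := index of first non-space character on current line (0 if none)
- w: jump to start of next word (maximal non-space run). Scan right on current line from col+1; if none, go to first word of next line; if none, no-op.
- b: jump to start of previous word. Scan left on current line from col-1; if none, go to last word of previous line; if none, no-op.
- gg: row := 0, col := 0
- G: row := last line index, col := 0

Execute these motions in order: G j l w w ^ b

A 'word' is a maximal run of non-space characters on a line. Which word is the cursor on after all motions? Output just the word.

After 1 (G): row=4 col=0 char='r'
After 2 (j): row=4 col=0 char='r'
After 3 (l): row=4 col=1 char='e'
After 4 (w): row=4 col=5 char='c'
After 5 (w): row=4 col=10 char='t'
After 6 (^): row=4 col=0 char='r'
After 7 (b): row=3 col=13 char='p'

Answer: pink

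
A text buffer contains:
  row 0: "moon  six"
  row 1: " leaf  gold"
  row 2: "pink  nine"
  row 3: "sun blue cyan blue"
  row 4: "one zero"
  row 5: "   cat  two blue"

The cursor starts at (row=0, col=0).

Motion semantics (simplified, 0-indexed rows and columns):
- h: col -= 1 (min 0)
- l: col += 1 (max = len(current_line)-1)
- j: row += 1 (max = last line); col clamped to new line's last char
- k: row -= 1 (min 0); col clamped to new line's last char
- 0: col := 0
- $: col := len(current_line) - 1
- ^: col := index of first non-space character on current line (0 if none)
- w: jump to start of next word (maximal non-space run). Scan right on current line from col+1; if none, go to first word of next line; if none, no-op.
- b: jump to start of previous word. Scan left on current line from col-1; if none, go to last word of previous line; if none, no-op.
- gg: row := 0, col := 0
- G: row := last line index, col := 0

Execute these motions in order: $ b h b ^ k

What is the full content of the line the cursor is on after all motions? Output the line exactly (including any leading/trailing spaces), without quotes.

Answer: moon  six

Derivation:
After 1 ($): row=0 col=8 char='x'
After 2 (b): row=0 col=6 char='s'
After 3 (h): row=0 col=5 char='_'
After 4 (b): row=0 col=0 char='m'
After 5 (^): row=0 col=0 char='m'
After 6 (k): row=0 col=0 char='m'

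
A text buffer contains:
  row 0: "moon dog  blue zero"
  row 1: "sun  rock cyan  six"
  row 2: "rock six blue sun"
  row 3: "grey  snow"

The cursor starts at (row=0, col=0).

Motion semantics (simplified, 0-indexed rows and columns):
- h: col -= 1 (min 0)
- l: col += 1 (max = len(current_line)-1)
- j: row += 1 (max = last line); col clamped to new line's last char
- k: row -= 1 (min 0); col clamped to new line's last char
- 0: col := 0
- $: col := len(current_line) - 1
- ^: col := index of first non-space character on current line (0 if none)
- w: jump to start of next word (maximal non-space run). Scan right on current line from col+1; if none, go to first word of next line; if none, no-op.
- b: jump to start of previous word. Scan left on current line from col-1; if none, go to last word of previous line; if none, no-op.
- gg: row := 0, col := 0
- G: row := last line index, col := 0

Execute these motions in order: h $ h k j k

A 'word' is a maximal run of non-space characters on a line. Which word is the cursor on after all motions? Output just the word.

Answer: zero

Derivation:
After 1 (h): row=0 col=0 char='m'
After 2 ($): row=0 col=18 char='o'
After 3 (h): row=0 col=17 char='r'
After 4 (k): row=0 col=17 char='r'
After 5 (j): row=1 col=17 char='i'
After 6 (k): row=0 col=17 char='r'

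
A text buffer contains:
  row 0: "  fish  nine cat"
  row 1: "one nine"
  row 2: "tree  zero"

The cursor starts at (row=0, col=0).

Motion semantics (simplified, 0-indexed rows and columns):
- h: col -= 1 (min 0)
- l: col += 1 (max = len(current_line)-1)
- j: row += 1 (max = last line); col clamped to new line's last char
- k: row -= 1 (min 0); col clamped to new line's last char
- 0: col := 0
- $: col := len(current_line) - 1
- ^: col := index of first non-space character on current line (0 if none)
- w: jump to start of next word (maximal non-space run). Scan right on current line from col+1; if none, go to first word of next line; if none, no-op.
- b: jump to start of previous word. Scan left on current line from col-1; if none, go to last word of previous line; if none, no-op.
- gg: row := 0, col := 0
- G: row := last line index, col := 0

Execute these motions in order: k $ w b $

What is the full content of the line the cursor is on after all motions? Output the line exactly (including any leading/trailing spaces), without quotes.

Answer:   fish  nine cat

Derivation:
After 1 (k): row=0 col=0 char='_'
After 2 ($): row=0 col=15 char='t'
After 3 (w): row=1 col=0 char='o'
After 4 (b): row=0 col=13 char='c'
After 5 ($): row=0 col=15 char='t'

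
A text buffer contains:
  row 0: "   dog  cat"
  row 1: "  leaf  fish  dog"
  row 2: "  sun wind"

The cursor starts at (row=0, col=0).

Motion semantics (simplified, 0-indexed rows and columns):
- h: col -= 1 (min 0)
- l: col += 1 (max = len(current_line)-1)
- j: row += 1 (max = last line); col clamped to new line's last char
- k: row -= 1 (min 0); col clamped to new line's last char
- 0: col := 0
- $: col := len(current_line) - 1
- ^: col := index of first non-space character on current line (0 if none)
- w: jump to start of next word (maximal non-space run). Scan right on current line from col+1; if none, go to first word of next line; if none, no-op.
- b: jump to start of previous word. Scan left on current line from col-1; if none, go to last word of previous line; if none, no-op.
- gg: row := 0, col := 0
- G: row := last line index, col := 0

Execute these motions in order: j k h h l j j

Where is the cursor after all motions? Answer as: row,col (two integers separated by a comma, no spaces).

Answer: 2,1

Derivation:
After 1 (j): row=1 col=0 char='_'
After 2 (k): row=0 col=0 char='_'
After 3 (h): row=0 col=0 char='_'
After 4 (h): row=0 col=0 char='_'
After 5 (l): row=0 col=1 char='_'
After 6 (j): row=1 col=1 char='_'
After 7 (j): row=2 col=1 char='_'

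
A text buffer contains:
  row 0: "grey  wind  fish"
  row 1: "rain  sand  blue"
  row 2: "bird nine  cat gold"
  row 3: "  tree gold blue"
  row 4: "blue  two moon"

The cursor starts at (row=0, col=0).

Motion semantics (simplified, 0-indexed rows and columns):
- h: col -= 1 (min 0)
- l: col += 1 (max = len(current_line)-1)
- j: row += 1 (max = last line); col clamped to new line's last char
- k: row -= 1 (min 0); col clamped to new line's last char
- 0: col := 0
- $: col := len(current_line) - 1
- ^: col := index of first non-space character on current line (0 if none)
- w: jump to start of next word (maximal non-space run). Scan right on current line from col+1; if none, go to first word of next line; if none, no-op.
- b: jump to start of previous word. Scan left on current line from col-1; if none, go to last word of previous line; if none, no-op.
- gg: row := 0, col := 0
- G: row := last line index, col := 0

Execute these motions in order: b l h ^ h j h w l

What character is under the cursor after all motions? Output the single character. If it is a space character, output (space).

Answer: a

Derivation:
After 1 (b): row=0 col=0 char='g'
After 2 (l): row=0 col=1 char='r'
After 3 (h): row=0 col=0 char='g'
After 4 (^): row=0 col=0 char='g'
After 5 (h): row=0 col=0 char='g'
After 6 (j): row=1 col=0 char='r'
After 7 (h): row=1 col=0 char='r'
After 8 (w): row=1 col=6 char='s'
After 9 (l): row=1 col=7 char='a'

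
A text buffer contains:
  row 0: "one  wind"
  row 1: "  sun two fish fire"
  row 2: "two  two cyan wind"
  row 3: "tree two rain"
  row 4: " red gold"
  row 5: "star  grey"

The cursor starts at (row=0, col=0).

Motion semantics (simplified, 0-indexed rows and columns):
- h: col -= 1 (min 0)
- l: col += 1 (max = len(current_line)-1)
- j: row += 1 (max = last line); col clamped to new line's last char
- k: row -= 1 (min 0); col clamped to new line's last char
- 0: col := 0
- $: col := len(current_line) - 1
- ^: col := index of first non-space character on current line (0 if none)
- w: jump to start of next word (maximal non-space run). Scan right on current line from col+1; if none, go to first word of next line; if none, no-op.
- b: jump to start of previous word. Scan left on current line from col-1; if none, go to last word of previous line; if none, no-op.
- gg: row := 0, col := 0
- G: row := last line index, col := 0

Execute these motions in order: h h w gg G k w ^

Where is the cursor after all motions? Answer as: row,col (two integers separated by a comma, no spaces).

Answer: 4,1

Derivation:
After 1 (h): row=0 col=0 char='o'
After 2 (h): row=0 col=0 char='o'
After 3 (w): row=0 col=5 char='w'
After 4 (gg): row=0 col=0 char='o'
After 5 (G): row=5 col=0 char='s'
After 6 (k): row=4 col=0 char='_'
After 7 (w): row=4 col=1 char='r'
After 8 (^): row=4 col=1 char='r'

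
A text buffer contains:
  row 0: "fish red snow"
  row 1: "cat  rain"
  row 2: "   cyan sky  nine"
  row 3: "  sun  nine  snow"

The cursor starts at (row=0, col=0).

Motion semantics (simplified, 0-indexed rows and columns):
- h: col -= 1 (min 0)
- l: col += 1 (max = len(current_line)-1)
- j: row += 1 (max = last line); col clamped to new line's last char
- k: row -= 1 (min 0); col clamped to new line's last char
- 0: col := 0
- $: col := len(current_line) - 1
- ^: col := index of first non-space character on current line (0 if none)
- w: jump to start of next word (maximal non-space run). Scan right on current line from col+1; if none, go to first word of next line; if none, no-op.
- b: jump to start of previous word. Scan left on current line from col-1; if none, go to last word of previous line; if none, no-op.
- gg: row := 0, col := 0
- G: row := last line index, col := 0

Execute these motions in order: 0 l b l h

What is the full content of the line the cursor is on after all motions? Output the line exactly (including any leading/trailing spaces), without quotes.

After 1 (0): row=0 col=0 char='f'
After 2 (l): row=0 col=1 char='i'
After 3 (b): row=0 col=0 char='f'
After 4 (l): row=0 col=1 char='i'
After 5 (h): row=0 col=0 char='f'

Answer: fish red snow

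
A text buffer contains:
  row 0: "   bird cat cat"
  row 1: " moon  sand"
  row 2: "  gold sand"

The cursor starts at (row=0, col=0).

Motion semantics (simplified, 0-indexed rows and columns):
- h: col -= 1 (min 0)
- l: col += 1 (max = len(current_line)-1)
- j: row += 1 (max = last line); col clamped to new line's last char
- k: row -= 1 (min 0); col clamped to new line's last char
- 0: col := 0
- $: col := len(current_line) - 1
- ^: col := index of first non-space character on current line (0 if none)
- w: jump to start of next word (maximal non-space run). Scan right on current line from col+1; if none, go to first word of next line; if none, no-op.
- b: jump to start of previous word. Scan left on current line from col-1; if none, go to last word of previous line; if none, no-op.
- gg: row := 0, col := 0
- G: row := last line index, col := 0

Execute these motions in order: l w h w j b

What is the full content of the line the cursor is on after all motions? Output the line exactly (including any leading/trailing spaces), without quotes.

Answer:  moon  sand

Derivation:
After 1 (l): row=0 col=1 char='_'
After 2 (w): row=0 col=3 char='b'
After 3 (h): row=0 col=2 char='_'
After 4 (w): row=0 col=3 char='b'
After 5 (j): row=1 col=3 char='o'
After 6 (b): row=1 col=1 char='m'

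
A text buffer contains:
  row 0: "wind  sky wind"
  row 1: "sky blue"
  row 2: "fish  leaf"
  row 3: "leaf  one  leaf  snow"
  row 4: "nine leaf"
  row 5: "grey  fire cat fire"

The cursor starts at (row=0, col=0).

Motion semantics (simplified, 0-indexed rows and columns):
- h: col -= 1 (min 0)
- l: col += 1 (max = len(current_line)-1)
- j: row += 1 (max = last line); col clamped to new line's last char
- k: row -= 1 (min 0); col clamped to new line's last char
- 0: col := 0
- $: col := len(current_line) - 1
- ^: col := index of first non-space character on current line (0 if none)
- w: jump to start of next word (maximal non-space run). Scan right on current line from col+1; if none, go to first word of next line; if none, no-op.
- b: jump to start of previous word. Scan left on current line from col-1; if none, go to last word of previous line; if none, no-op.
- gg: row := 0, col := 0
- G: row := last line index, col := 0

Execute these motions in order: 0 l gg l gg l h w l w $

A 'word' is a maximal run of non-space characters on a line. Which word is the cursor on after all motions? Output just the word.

Answer: wind

Derivation:
After 1 (0): row=0 col=0 char='w'
After 2 (l): row=0 col=1 char='i'
After 3 (gg): row=0 col=0 char='w'
After 4 (l): row=0 col=1 char='i'
After 5 (gg): row=0 col=0 char='w'
After 6 (l): row=0 col=1 char='i'
After 7 (h): row=0 col=0 char='w'
After 8 (w): row=0 col=6 char='s'
After 9 (l): row=0 col=7 char='k'
After 10 (w): row=0 col=10 char='w'
After 11 ($): row=0 col=13 char='d'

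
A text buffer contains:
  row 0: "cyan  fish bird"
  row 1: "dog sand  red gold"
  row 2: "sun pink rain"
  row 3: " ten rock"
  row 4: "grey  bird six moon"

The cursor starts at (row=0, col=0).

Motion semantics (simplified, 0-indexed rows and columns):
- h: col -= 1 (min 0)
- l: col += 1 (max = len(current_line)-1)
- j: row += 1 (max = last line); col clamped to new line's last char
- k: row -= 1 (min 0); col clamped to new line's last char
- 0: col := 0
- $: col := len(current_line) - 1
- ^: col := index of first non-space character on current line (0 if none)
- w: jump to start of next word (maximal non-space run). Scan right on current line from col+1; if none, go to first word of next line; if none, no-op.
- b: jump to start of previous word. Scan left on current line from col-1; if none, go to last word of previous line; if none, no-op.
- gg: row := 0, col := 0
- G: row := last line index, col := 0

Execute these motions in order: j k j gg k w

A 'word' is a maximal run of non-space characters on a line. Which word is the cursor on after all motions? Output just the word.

After 1 (j): row=1 col=0 char='d'
After 2 (k): row=0 col=0 char='c'
After 3 (j): row=1 col=0 char='d'
After 4 (gg): row=0 col=0 char='c'
After 5 (k): row=0 col=0 char='c'
After 6 (w): row=0 col=6 char='f'

Answer: fish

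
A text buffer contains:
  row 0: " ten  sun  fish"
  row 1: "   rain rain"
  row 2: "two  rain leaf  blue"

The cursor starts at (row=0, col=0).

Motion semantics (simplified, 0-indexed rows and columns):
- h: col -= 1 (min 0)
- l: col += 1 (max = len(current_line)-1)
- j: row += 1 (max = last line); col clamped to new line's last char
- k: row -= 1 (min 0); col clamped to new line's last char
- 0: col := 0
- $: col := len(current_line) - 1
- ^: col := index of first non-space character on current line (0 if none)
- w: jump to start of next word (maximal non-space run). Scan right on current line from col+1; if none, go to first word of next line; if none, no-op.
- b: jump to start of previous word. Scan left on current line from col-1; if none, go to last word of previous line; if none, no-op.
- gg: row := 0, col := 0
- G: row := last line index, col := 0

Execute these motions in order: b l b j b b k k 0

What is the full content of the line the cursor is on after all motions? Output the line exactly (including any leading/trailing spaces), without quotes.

After 1 (b): row=0 col=0 char='_'
After 2 (l): row=0 col=1 char='t'
After 3 (b): row=0 col=1 char='t'
After 4 (j): row=1 col=1 char='_'
After 5 (b): row=0 col=11 char='f'
After 6 (b): row=0 col=6 char='s'
After 7 (k): row=0 col=6 char='s'
After 8 (k): row=0 col=6 char='s'
After 9 (0): row=0 col=0 char='_'

Answer:  ten  sun  fish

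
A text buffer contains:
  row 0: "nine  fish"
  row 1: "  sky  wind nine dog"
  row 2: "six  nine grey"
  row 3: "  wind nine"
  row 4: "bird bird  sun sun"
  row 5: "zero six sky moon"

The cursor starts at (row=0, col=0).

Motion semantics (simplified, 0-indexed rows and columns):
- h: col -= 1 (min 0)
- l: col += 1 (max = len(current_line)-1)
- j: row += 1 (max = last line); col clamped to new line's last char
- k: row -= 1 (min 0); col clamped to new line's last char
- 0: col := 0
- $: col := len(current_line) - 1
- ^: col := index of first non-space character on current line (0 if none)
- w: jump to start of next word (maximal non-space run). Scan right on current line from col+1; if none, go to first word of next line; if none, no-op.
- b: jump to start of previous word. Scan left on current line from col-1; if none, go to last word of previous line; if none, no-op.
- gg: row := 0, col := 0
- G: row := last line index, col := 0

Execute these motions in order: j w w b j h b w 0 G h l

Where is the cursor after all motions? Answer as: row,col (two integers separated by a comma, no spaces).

Answer: 5,1

Derivation:
After 1 (j): row=1 col=0 char='_'
After 2 (w): row=1 col=2 char='s'
After 3 (w): row=1 col=7 char='w'
After 4 (b): row=1 col=2 char='s'
After 5 (j): row=2 col=2 char='x'
After 6 (h): row=2 col=1 char='i'
After 7 (b): row=2 col=0 char='s'
After 8 (w): row=2 col=5 char='n'
After 9 (0): row=2 col=0 char='s'
After 10 (G): row=5 col=0 char='z'
After 11 (h): row=5 col=0 char='z'
After 12 (l): row=5 col=1 char='e'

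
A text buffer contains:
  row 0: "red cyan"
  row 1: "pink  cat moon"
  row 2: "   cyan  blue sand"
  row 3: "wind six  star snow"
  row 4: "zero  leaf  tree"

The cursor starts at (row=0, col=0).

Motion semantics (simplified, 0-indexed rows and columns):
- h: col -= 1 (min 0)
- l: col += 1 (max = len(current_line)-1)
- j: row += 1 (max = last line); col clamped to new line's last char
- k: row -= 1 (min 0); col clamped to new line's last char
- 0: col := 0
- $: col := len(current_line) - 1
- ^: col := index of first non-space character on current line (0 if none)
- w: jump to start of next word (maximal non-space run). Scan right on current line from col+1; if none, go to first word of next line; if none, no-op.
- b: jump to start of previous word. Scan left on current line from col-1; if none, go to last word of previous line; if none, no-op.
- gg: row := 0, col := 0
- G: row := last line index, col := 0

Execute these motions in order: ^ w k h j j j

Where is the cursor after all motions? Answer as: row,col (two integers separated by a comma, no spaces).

After 1 (^): row=0 col=0 char='r'
After 2 (w): row=0 col=4 char='c'
After 3 (k): row=0 col=4 char='c'
After 4 (h): row=0 col=3 char='_'
After 5 (j): row=1 col=3 char='k'
After 6 (j): row=2 col=3 char='c'
After 7 (j): row=3 col=3 char='d'

Answer: 3,3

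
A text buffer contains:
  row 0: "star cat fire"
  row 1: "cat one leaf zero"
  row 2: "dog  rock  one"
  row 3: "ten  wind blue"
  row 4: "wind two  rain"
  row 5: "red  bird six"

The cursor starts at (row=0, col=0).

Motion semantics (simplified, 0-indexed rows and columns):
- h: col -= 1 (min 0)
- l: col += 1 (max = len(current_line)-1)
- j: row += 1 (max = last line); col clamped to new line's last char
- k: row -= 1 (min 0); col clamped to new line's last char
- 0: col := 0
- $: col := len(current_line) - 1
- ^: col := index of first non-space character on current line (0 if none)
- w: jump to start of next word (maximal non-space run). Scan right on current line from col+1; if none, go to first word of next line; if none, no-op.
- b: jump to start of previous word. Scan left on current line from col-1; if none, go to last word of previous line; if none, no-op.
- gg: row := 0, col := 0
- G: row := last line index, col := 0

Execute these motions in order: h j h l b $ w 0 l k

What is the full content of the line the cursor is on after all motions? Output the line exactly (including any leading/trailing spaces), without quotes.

After 1 (h): row=0 col=0 char='s'
After 2 (j): row=1 col=0 char='c'
After 3 (h): row=1 col=0 char='c'
After 4 (l): row=1 col=1 char='a'
After 5 (b): row=1 col=0 char='c'
After 6 ($): row=1 col=16 char='o'
After 7 (w): row=2 col=0 char='d'
After 8 (0): row=2 col=0 char='d'
After 9 (l): row=2 col=1 char='o'
After 10 (k): row=1 col=1 char='a'

Answer: cat one leaf zero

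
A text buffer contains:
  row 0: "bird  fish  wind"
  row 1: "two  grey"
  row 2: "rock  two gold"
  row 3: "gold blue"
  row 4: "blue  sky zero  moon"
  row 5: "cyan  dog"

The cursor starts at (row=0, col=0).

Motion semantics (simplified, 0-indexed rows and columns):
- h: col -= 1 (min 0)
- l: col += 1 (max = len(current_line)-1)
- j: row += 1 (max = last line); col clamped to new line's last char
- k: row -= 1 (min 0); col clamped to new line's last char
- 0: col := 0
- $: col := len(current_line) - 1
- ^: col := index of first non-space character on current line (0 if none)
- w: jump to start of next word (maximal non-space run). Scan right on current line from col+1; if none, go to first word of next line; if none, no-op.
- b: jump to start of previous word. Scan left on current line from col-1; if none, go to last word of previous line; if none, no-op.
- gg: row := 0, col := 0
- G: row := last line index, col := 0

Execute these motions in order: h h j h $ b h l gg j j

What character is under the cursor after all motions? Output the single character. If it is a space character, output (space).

Answer: r

Derivation:
After 1 (h): row=0 col=0 char='b'
After 2 (h): row=0 col=0 char='b'
After 3 (j): row=1 col=0 char='t'
After 4 (h): row=1 col=0 char='t'
After 5 ($): row=1 col=8 char='y'
After 6 (b): row=1 col=5 char='g'
After 7 (h): row=1 col=4 char='_'
After 8 (l): row=1 col=5 char='g'
After 9 (gg): row=0 col=0 char='b'
After 10 (j): row=1 col=0 char='t'
After 11 (j): row=2 col=0 char='r'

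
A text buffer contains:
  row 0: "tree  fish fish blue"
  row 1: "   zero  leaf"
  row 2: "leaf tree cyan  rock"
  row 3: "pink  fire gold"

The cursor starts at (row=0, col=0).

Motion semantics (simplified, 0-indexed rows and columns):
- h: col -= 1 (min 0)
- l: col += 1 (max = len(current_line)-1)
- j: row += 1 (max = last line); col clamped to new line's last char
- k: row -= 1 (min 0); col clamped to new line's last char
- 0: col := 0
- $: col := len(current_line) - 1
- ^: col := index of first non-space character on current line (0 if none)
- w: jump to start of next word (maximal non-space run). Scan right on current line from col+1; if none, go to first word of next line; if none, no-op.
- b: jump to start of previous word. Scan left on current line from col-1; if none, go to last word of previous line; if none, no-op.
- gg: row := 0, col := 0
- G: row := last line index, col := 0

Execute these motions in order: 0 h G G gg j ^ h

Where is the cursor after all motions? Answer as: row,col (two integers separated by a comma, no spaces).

Answer: 1,2

Derivation:
After 1 (0): row=0 col=0 char='t'
After 2 (h): row=0 col=0 char='t'
After 3 (G): row=3 col=0 char='p'
After 4 (G): row=3 col=0 char='p'
After 5 (gg): row=0 col=0 char='t'
After 6 (j): row=1 col=0 char='_'
After 7 (^): row=1 col=3 char='z'
After 8 (h): row=1 col=2 char='_'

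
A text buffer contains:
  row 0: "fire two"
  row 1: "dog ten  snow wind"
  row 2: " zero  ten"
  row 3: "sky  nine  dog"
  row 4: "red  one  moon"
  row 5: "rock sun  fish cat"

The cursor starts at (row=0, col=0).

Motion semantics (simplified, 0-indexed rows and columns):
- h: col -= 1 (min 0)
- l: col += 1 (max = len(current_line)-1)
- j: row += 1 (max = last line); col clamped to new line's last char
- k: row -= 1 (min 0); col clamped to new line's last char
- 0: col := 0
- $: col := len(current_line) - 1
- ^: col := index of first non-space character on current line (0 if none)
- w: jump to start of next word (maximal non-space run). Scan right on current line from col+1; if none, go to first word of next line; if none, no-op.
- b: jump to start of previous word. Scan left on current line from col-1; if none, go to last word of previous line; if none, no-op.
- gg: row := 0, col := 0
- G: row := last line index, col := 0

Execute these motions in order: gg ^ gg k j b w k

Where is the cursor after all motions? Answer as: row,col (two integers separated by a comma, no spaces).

Answer: 0,0

Derivation:
After 1 (gg): row=0 col=0 char='f'
After 2 (^): row=0 col=0 char='f'
After 3 (gg): row=0 col=0 char='f'
After 4 (k): row=0 col=0 char='f'
After 5 (j): row=1 col=0 char='d'
After 6 (b): row=0 col=5 char='t'
After 7 (w): row=1 col=0 char='d'
After 8 (k): row=0 col=0 char='f'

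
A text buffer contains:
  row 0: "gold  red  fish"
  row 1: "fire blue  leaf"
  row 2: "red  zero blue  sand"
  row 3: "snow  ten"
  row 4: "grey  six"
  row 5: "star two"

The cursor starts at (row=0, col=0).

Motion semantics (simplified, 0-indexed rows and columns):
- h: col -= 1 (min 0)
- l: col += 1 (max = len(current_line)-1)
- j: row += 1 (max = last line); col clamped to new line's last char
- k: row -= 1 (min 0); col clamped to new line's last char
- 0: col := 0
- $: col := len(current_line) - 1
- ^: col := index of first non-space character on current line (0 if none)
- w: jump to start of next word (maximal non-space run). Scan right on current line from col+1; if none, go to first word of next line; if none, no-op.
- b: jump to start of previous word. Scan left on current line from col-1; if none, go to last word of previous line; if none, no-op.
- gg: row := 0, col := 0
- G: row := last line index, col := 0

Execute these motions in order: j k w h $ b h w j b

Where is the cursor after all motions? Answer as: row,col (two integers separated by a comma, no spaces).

Answer: 1,5

Derivation:
After 1 (j): row=1 col=0 char='f'
After 2 (k): row=0 col=0 char='g'
After 3 (w): row=0 col=6 char='r'
After 4 (h): row=0 col=5 char='_'
After 5 ($): row=0 col=14 char='h'
After 6 (b): row=0 col=11 char='f'
After 7 (h): row=0 col=10 char='_'
After 8 (w): row=0 col=11 char='f'
After 9 (j): row=1 col=11 char='l'
After 10 (b): row=1 col=5 char='b'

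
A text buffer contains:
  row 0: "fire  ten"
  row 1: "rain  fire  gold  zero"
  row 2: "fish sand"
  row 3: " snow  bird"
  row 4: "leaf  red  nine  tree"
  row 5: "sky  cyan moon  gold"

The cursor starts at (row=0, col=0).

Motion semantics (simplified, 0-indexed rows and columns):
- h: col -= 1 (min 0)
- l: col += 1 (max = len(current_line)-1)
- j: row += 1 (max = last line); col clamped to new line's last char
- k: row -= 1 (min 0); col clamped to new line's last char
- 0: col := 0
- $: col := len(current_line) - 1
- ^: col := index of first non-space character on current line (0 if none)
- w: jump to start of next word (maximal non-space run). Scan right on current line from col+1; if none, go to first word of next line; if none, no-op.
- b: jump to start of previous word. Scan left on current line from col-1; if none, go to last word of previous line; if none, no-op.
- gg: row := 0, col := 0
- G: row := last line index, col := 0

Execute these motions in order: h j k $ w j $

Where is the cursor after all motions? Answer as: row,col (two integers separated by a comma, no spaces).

Answer: 2,8

Derivation:
After 1 (h): row=0 col=0 char='f'
After 2 (j): row=1 col=0 char='r'
After 3 (k): row=0 col=0 char='f'
After 4 ($): row=0 col=8 char='n'
After 5 (w): row=1 col=0 char='r'
After 6 (j): row=2 col=0 char='f'
After 7 ($): row=2 col=8 char='d'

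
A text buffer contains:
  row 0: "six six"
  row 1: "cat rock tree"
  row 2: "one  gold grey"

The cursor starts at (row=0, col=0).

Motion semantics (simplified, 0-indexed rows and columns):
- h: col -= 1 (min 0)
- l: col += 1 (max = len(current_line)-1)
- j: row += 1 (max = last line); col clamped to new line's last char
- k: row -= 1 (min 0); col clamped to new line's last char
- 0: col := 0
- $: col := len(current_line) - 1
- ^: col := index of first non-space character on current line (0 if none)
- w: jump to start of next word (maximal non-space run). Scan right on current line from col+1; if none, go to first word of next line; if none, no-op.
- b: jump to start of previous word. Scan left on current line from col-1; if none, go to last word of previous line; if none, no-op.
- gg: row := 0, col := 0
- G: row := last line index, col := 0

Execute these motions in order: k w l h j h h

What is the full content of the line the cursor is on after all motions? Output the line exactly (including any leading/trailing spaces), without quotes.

Answer: cat rock tree

Derivation:
After 1 (k): row=0 col=0 char='s'
After 2 (w): row=0 col=4 char='s'
After 3 (l): row=0 col=5 char='i'
After 4 (h): row=0 col=4 char='s'
After 5 (j): row=1 col=4 char='r'
After 6 (h): row=1 col=3 char='_'
After 7 (h): row=1 col=2 char='t'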